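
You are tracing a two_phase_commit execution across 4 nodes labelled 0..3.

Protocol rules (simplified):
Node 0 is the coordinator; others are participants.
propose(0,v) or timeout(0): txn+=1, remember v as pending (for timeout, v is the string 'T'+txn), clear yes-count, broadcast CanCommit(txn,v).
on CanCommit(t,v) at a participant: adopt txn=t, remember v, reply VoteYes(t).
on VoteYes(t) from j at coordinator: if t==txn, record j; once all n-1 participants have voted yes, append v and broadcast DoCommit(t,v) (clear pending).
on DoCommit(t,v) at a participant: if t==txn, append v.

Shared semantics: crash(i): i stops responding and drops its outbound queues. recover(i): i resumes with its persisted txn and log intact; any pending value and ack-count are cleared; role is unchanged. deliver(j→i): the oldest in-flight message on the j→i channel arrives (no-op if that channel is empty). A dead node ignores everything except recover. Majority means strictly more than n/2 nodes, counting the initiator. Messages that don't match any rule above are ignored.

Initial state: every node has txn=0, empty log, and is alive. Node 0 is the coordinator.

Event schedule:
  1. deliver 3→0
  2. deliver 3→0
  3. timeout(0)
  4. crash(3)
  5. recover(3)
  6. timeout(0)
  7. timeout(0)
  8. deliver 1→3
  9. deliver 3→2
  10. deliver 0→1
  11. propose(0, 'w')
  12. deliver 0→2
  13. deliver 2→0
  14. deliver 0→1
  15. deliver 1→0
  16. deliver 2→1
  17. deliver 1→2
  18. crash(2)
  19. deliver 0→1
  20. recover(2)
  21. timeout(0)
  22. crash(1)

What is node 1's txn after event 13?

[1] deliver 3→0 → ∅
[2] deliver 3→0 → ∅
[3] timeout(0) → N0(coor t1 [-])
[4] crash(3) → N3(✗part t0 [-])
[5] recover(3) → N3(part t0 [-])
[6] timeout(0) → N0(coor t2 [-])
[7] timeout(0) → N0(coor t3 [-])
[8] deliver 1→3 → ∅
[9] deliver 3→2 → ∅
[10] deliver 0→1 → N1(part t1 [-])
[11] propose(0,'w') → N0(coor t4 [-])
[12] deliver 0→2 → N2(part t1 [-])
[13] deliver 2→0 → ∅

1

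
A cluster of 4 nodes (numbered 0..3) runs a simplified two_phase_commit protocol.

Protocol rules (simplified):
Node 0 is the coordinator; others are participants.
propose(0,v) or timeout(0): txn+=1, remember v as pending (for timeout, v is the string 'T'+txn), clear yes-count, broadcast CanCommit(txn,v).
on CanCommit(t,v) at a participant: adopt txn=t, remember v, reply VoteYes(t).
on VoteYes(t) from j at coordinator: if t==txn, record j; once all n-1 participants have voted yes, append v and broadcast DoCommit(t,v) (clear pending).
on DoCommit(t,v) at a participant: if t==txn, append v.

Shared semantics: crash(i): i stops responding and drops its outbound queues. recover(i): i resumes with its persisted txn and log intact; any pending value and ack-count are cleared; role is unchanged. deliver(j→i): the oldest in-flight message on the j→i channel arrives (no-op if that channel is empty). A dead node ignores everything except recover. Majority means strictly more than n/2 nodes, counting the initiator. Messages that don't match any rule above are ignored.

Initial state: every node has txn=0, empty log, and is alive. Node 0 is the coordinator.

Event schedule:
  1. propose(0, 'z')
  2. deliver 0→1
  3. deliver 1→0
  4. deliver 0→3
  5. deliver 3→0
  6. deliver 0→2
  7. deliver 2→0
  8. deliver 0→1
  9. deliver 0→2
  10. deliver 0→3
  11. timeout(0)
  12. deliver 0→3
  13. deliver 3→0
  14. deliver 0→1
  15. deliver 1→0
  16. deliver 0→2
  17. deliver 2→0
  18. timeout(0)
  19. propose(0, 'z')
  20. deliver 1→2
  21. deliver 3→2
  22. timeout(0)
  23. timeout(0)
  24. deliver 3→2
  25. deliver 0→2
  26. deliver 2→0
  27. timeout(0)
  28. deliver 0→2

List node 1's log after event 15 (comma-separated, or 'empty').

z

after 1 — propose(0,'z'): n0:coor/t1/[-]
after 2 — deliver 0→1: n1:part/t1/[-]
after 3 — deliver 1→0: ·
after 4 — deliver 0→3: n3:part/t1/[-]
after 5 — deliver 3→0: ·
after 6 — deliver 0→2: n2:part/t1/[-]
after 7 — deliver 2→0: n0:coor/t1/[z]
after 8 — deliver 0→1: n1:part/t1/[z]
after 9 — deliver 0→2: n2:part/t1/[z]
after 10 — deliver 0→3: n3:part/t1/[z]
after 11 — timeout(0): n0:coor/t2/[z]
after 12 — deliver 0→3: n3:part/t2/[z]
after 13 — deliver 3→0: ·
after 14 — deliver 0→1: n1:part/t2/[z]
after 15 — deliver 1→0: ·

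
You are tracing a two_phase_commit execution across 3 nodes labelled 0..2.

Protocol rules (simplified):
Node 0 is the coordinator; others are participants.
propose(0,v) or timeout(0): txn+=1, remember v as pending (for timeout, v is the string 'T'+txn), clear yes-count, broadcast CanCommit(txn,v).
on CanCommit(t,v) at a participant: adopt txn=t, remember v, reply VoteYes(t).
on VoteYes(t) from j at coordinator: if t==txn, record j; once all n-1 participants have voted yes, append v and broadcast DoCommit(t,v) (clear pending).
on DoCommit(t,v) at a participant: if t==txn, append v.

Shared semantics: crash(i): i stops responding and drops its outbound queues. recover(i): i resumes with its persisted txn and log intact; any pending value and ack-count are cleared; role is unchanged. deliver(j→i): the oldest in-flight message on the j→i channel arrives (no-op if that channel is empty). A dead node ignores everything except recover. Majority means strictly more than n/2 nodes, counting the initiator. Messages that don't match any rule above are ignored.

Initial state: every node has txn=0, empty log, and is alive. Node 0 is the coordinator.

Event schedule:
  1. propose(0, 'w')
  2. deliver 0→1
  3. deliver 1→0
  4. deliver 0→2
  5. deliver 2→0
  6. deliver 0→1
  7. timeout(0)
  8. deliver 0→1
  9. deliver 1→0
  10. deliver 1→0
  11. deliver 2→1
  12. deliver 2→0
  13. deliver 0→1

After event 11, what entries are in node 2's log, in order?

1. propose(0,'w'):  <0:coor t1 ->
2. deliver 0→1:  <1:part t1 ->
3. deliver 1→0:  nop
4. deliver 0→2:  <2:part t1 ->
5. deliver 2→0:  <0:coor t1 w>
6. deliver 0→1:  <1:part t1 w>
7. timeout(0):  <0:coor t2 w>
8. deliver 0→1:  <1:part t2 w>
9. deliver 1→0:  nop
10. deliver 1→0:  nop
11. deliver 2→1:  nop

empty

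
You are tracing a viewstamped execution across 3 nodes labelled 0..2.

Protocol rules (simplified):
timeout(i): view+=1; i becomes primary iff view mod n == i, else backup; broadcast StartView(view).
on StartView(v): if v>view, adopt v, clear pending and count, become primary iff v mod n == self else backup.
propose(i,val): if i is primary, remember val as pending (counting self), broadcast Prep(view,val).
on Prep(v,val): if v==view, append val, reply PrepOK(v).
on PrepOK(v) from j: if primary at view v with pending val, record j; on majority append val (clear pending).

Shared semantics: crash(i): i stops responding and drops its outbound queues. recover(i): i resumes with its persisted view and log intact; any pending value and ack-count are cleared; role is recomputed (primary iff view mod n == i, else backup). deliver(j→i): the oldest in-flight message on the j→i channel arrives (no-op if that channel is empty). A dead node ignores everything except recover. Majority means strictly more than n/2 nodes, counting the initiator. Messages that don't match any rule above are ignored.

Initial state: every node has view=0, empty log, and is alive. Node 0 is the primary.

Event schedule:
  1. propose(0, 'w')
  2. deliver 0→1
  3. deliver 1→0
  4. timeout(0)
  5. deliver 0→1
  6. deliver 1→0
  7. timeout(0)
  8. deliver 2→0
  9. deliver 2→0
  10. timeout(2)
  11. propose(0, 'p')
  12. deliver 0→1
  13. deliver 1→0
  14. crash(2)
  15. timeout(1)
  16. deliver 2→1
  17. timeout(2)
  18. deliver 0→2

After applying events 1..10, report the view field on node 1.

1

e1 propose(0,'w'): ·
e2 deliver 0→1: 1[back,v=0,w]
e3 deliver 1→0: 0[prim,v=0,w]
e4 timeout(0): 0[back,v=1,w]
e5 deliver 0→1: 1[prim,v=1,w]
e6 deliver 1→0: ·
e7 timeout(0): 0[back,v=2,w]
e8 deliver 2→0: ·
e9 deliver 2→0: ·
e10 timeout(2): 2[back,v=1,-]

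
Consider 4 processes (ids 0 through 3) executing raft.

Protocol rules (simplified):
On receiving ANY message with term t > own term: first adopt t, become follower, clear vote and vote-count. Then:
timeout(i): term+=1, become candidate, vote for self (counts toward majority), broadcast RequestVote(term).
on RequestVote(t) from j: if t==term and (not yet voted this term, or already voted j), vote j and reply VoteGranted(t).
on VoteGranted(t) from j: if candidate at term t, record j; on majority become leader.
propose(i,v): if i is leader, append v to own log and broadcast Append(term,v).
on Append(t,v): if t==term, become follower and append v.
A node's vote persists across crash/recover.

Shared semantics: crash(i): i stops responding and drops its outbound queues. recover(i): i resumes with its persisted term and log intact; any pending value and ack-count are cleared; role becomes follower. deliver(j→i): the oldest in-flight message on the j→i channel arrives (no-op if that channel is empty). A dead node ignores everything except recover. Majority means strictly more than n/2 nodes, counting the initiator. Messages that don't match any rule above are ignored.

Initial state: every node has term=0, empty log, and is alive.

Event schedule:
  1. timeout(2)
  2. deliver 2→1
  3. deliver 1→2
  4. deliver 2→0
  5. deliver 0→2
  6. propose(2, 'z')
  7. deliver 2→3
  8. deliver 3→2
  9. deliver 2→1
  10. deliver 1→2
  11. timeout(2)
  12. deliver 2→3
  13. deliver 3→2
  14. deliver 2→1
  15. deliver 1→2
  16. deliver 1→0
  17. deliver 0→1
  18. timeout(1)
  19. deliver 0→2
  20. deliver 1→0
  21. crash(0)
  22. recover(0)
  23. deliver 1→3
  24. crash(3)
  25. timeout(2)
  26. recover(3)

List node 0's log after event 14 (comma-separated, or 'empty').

empty

step 1 timeout(2): 2={cand,t=1,log=-}
step 2 deliver 2→1: 1={foll,t=1,log=-}
step 3 deliver 1→2: —
step 4 deliver 2→0: 0={foll,t=1,log=-}
step 5 deliver 0→2: 2={lead,t=1,log=-}
step 6 propose(2,'z'): 2={lead,t=1,log=z}
step 7 deliver 2→3: 3={foll,t=1,log=-}
step 8 deliver 3→2: —
step 9 deliver 2→1: 1={foll,t=1,log=z}
step 10 deliver 1→2: —
step 11 timeout(2): 2={cand,t=2,log=z}
step 12 deliver 2→3: 3={foll,t=1,log=z}
step 13 deliver 3→2: —
step 14 deliver 2→1: 1={foll,t=2,log=z}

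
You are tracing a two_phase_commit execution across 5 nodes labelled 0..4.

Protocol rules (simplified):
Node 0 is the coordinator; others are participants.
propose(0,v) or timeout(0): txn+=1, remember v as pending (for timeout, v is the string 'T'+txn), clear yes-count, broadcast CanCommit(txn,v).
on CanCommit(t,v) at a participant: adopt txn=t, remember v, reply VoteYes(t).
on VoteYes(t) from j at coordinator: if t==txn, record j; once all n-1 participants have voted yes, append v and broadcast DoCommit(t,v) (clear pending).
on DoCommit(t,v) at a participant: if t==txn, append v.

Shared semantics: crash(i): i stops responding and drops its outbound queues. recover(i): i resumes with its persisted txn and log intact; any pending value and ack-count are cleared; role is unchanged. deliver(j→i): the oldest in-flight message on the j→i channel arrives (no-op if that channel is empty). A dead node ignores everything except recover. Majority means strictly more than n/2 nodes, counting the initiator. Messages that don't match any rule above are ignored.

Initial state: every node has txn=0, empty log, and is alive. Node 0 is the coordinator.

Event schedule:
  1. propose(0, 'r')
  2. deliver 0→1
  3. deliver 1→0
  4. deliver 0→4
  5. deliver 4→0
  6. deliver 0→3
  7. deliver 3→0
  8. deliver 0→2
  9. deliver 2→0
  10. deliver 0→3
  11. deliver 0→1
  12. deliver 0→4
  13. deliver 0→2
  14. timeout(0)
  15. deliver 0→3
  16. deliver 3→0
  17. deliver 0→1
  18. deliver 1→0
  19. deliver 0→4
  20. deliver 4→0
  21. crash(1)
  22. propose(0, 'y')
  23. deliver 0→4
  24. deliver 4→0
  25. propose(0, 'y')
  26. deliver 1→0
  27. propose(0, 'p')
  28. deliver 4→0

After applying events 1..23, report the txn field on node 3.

e1 propose(0,'r'): 0[coor,t=1,-]
e2 deliver 0→1: 1[part,t=1,-]
e3 deliver 1→0: ·
e4 deliver 0→4: 4[part,t=1,-]
e5 deliver 4→0: ·
e6 deliver 0→3: 3[part,t=1,-]
e7 deliver 3→0: ·
e8 deliver 0→2: 2[part,t=1,-]
e9 deliver 2→0: 0[coor,t=1,r]
e10 deliver 0→3: 3[part,t=1,r]
e11 deliver 0→1: 1[part,t=1,r]
e12 deliver 0→4: 4[part,t=1,r]
e13 deliver 0→2: 2[part,t=1,r]
e14 timeout(0): 0[coor,t=2,r]
e15 deliver 0→3: 3[part,t=2,r]
e16 deliver 3→0: ·
e17 deliver 0→1: 1[part,t=2,r]
e18 deliver 1→0: ·
e19 deliver 0→4: 4[part,t=2,r]
e20 deliver 4→0: ·
e21 crash(1): 1[✗part,t=2,r]
e22 propose(0,'y'): 0[coor,t=3,r]
e23 deliver 0→4: 4[part,t=3,r]

2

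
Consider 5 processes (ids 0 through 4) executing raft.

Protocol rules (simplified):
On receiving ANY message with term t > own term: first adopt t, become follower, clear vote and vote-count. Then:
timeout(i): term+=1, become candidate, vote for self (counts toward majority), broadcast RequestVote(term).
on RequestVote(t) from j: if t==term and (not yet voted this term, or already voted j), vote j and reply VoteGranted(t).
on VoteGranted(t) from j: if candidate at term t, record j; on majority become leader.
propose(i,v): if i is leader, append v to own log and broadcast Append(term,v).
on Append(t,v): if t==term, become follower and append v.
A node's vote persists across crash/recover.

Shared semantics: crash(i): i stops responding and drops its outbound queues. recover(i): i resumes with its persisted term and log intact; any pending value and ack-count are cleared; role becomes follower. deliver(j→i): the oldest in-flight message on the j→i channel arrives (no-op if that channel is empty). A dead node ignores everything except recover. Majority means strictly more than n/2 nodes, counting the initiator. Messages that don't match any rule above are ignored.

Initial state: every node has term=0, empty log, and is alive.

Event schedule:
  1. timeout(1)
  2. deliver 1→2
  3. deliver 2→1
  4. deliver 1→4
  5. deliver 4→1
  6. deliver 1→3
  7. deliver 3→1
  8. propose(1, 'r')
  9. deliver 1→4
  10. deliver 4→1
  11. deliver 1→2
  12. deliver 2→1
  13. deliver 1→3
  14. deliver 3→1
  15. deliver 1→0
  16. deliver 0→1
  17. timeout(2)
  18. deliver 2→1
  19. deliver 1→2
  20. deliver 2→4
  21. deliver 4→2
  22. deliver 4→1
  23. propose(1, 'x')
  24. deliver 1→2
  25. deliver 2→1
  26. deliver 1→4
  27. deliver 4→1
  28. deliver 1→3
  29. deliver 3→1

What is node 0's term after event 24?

1

after 1 — timeout(1): n1:cand/t1/[-]
after 2 — deliver 1→2: n2:foll/t1/[-]
after 3 — deliver 2→1: ·
after 4 — deliver 1→4: n4:foll/t1/[-]
after 5 — deliver 4→1: n1:lead/t1/[-]
after 6 — deliver 1→3: n3:foll/t1/[-]
after 7 — deliver 3→1: ·
after 8 — propose(1,'r'): n1:lead/t1/[r]
after 9 — deliver 1→4: n4:foll/t1/[r]
after 10 — deliver 4→1: ·
after 11 — deliver 1→2: n2:foll/t1/[r]
after 12 — deliver 2→1: ·
after 13 — deliver 1→3: n3:foll/t1/[r]
after 14 — deliver 3→1: ·
after 15 — deliver 1→0: n0:foll/t1/[-]
after 16 — deliver 0→1: ·
after 17 — timeout(2): n2:cand/t2/[r]
after 18 — deliver 2→1: n1:foll/t2/[r]
after 19 — deliver 1→2: ·
after 20 — deliver 2→4: n4:foll/t2/[r]
after 21 — deliver 4→2: n2:lead/t2/[r]
after 22 — deliver 4→1: ·
after 23 — propose(1,'x'): ·
after 24 — deliver 1→2: ·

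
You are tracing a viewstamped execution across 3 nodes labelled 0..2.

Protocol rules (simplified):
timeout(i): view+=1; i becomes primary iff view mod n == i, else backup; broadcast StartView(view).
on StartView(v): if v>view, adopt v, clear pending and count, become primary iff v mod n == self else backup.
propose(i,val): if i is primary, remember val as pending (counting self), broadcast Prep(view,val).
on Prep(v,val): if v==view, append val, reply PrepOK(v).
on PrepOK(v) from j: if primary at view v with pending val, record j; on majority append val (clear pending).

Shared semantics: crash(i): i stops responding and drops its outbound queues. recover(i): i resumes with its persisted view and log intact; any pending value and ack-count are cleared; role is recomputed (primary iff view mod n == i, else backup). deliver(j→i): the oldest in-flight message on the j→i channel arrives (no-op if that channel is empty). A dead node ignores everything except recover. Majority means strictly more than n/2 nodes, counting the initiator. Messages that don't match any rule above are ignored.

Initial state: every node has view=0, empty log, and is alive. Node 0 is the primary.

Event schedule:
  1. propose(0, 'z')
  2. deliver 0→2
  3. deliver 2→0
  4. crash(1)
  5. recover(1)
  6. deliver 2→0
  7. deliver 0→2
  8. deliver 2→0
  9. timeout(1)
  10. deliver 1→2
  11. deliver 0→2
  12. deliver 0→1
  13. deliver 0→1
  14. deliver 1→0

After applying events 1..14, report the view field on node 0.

step 1 propose(0,'z'): —
step 2 deliver 0→2: 2={back,v=0,log=z}
step 3 deliver 2→0: 0={prim,v=0,log=z}
step 4 crash(1): 1={✗back,v=0,log=-}
step 5 recover(1): 1={back,v=0,log=-}
step 6 deliver 2→0: —
step 7 deliver 0→2: —
step 8 deliver 2→0: —
step 9 timeout(1): 1={prim,v=1,log=-}
step 10 deliver 1→2: 2={back,v=1,log=z}
step 11 deliver 0→2: —
step 12 deliver 0→1: —
step 13 deliver 0→1: —
step 14 deliver 1→0: 0={back,v=1,log=z}

1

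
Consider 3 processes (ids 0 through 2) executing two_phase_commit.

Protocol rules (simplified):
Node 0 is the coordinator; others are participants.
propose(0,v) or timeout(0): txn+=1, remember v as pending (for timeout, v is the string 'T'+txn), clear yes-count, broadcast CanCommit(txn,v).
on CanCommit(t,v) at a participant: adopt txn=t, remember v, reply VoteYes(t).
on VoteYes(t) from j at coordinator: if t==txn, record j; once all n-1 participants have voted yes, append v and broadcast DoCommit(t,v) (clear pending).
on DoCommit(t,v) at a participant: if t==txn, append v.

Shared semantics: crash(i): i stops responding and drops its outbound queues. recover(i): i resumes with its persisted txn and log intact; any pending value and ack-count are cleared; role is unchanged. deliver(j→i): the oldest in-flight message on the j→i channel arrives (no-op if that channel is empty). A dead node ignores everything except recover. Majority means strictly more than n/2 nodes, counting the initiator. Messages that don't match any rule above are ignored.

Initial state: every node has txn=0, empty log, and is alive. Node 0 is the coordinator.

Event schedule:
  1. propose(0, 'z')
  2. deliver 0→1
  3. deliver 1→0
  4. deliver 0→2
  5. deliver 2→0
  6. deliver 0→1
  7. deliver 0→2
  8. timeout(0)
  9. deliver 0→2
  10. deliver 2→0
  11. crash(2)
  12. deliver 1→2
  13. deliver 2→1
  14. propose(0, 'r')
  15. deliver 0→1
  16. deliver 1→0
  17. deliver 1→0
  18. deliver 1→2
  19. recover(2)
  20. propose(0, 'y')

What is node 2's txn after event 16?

2

e1 propose(0,'z'): 0[coor,t=1,-]
e2 deliver 0→1: 1[part,t=1,-]
e3 deliver 1→0: ·
e4 deliver 0→2: 2[part,t=1,-]
e5 deliver 2→0: 0[coor,t=1,z]
e6 deliver 0→1: 1[part,t=1,z]
e7 deliver 0→2: 2[part,t=1,z]
e8 timeout(0): 0[coor,t=2,z]
e9 deliver 0→2: 2[part,t=2,z]
e10 deliver 2→0: ·
e11 crash(2): 2[✗part,t=2,z]
e12 deliver 1→2: ·
e13 deliver 2→1: ·
e14 propose(0,'r'): 0[coor,t=3,z]
e15 deliver 0→1: 1[part,t=2,z]
e16 deliver 1→0: ·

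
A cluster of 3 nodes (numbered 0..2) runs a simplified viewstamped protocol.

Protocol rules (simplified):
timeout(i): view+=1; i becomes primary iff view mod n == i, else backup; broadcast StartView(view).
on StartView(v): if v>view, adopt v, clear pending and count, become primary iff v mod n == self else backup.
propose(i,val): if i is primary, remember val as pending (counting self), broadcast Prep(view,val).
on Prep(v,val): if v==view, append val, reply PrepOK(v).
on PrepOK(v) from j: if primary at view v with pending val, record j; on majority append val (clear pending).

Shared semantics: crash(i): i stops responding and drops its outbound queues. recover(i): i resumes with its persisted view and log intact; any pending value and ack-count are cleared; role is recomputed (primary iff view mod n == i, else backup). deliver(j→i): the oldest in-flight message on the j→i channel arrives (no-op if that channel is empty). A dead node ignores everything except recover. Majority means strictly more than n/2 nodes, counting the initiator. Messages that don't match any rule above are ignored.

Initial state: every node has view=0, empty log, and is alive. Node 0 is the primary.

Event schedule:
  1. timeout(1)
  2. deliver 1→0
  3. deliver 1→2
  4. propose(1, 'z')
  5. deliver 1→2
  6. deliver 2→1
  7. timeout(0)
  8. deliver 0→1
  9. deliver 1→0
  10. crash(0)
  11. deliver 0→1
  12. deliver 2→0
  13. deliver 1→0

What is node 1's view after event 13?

2

after 1 — timeout(1): n1:prim/v1/[-]
after 2 — deliver 1→0: n0:back/v1/[-]
after 3 — deliver 1→2: n2:back/v1/[-]
after 4 — propose(1,'z'): ·
after 5 — deliver 1→2: n2:back/v1/[z]
after 6 — deliver 2→1: n1:prim/v1/[z]
after 7 — timeout(0): n0:back/v2/[-]
after 8 — deliver 0→1: n1:back/v2/[z]
after 9 — deliver 1→0: ·
after 10 — crash(0): n0:✗back/v2/[-]
after 11 — deliver 0→1: ·
after 12 — deliver 2→0: ·
after 13 — deliver 1→0: ·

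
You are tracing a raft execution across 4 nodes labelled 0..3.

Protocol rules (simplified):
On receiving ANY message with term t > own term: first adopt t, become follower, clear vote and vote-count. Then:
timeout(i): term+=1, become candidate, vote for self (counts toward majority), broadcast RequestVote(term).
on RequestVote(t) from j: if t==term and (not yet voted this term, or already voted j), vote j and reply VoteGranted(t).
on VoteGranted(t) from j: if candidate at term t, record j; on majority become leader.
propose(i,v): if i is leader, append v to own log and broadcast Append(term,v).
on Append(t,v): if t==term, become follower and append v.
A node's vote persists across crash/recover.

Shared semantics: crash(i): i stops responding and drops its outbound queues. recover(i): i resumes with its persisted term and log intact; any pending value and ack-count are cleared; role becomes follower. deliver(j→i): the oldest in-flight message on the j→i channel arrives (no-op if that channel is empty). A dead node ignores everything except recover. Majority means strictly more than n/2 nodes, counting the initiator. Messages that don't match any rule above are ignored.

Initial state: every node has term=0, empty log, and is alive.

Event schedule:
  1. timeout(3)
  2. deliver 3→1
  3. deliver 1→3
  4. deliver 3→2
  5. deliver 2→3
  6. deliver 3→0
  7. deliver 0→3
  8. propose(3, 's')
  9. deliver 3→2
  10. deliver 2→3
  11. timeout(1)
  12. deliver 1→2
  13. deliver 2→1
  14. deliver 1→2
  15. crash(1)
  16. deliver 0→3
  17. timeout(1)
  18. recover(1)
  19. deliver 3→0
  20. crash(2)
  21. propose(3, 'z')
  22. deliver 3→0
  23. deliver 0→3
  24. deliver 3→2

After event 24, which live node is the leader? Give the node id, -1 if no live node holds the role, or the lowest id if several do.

3

after 1 — timeout(3): n3:cand/t1/[-]
after 2 — deliver 3→1: n1:foll/t1/[-]
after 3 — deliver 1→3: ·
after 4 — deliver 3→2: n2:foll/t1/[-]
after 5 — deliver 2→3: n3:lead/t1/[-]
after 6 — deliver 3→0: n0:foll/t1/[-]
after 7 — deliver 0→3: ·
after 8 — propose(3,'s'): n3:lead/t1/[s]
after 9 — deliver 3→2: n2:foll/t1/[s]
after 10 — deliver 2→3: ·
after 11 — timeout(1): n1:cand/t2/[-]
after 12 — deliver 1→2: n2:foll/t2/[s]
after 13 — deliver 2→1: ·
after 14 — deliver 1→2: ·
after 15 — crash(1): n1:✗cand/t2/[-]
after 16 — deliver 0→3: ·
after 17 — timeout(1): ·
after 18 — recover(1): n1:foll/t2/[-]
after 19 — deliver 3→0: n0:foll/t1/[s]
after 20 — crash(2): n2:✗foll/t2/[s]
after 21 — propose(3,'z'): n3:lead/t1/[s,z]
after 22 — deliver 3→0: n0:foll/t1/[s,z]
after 23 — deliver 0→3: ·
after 24 — deliver 3→2: ·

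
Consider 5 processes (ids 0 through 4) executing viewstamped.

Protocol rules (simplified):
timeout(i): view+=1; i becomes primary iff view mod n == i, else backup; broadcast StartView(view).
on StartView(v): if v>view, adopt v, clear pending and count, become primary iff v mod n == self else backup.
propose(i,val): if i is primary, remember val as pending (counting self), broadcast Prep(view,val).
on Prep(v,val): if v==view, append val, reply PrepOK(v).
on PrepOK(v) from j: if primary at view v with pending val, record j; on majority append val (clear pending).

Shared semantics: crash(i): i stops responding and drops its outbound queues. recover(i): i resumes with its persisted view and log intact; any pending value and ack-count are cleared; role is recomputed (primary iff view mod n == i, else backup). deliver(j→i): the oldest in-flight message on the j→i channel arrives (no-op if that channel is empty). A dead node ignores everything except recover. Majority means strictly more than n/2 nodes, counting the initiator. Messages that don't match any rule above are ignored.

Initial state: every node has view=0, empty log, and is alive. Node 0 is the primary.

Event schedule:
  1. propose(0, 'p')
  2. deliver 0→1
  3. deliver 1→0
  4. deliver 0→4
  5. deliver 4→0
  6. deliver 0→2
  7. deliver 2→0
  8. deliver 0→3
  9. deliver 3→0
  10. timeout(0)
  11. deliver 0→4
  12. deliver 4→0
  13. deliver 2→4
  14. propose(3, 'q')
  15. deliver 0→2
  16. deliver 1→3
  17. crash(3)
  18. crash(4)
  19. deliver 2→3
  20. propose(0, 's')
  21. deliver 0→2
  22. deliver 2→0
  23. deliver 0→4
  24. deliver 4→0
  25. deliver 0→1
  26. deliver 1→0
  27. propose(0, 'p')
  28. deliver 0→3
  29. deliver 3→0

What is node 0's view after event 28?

1

after 1 — propose(0,'p'): ·
after 2 — deliver 0→1: n1:back/v0/[p]
after 3 — deliver 1→0: ·
after 4 — deliver 0→4: n4:back/v0/[p]
after 5 — deliver 4→0: n0:prim/v0/[p]
after 6 — deliver 0→2: n2:back/v0/[p]
after 7 — deliver 2→0: ·
after 8 — deliver 0→3: n3:back/v0/[p]
after 9 — deliver 3→0: ·
after 10 — timeout(0): n0:back/v1/[p]
after 11 — deliver 0→4: n4:back/v1/[p]
after 12 — deliver 4→0: ·
after 13 — deliver 2→4: ·
after 14 — propose(3,'q'): ·
after 15 — deliver 0→2: n2:back/v1/[p]
after 16 — deliver 1→3: ·
after 17 — crash(3): n3:✗back/v0/[p]
after 18 — crash(4): n4:✗back/v1/[p]
after 19 — deliver 2→3: ·
after 20 — propose(0,'s'): ·
after 21 — deliver 0→2: ·
after 22 — deliver 2→0: ·
after 23 — deliver 0→4: ·
after 24 — deliver 4→0: ·
after 25 — deliver 0→1: n1:prim/v1/[p]
after 26 — deliver 1→0: ·
after 27 — propose(0,'p'): ·
after 28 — deliver 0→3: ·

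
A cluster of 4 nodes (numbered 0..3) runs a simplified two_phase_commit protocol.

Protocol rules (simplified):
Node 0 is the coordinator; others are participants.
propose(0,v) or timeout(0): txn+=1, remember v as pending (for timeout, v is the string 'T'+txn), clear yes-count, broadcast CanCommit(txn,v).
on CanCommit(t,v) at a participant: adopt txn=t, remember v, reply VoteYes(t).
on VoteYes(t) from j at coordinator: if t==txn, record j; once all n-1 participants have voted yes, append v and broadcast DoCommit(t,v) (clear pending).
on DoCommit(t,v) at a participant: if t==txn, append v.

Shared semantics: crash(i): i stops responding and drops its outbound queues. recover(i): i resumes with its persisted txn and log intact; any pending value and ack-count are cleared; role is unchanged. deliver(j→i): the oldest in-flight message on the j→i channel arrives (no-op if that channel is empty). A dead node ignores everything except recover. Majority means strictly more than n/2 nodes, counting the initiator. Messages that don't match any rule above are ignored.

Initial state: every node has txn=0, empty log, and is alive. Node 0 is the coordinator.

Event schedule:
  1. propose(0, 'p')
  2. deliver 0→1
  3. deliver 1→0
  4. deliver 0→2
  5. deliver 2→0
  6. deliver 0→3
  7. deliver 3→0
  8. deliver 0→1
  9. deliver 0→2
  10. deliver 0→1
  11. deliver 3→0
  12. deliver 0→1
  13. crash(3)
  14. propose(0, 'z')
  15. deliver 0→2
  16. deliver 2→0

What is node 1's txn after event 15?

1. propose(0,'p'):  <0:coor t1 ->
2. deliver 0→1:  <1:part t1 ->
3. deliver 1→0:  nop
4. deliver 0→2:  <2:part t1 ->
5. deliver 2→0:  nop
6. deliver 0→3:  <3:part t1 ->
7. deliver 3→0:  <0:coor t1 p>
8. deliver 0→1:  <1:part t1 p>
9. deliver 0→2:  <2:part t1 p>
10. deliver 0→1:  nop
11. deliver 3→0:  nop
12. deliver 0→1:  nop
13. crash(3):  <3:✗part t1 ->
14. propose(0,'z'):  <0:coor t2 p>
15. deliver 0→2:  <2:part t2 p>

1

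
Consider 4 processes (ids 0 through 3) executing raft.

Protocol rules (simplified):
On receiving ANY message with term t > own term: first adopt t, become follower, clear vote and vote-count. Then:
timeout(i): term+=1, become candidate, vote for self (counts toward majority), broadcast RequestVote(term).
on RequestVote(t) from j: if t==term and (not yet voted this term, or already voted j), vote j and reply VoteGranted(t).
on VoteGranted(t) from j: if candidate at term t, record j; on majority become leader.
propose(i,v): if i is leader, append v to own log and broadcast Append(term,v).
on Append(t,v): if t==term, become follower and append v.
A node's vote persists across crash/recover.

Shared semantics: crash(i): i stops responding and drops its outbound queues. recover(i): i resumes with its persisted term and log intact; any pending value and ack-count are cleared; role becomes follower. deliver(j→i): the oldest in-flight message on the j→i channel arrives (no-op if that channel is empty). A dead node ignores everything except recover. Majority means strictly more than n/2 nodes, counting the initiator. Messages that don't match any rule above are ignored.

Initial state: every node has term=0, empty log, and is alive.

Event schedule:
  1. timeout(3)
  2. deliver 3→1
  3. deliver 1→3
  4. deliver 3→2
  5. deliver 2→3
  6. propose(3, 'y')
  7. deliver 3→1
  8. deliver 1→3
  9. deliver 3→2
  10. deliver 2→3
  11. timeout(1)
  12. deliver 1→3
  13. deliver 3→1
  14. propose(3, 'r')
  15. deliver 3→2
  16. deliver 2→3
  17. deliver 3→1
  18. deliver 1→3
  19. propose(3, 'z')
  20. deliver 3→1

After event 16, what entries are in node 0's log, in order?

1. timeout(3):  <3:cand t1 ->
2. deliver 3→1:  <1:foll t1 ->
3. deliver 1→3:  nop
4. deliver 3→2:  <2:foll t1 ->
5. deliver 2→3:  <3:lead t1 ->
6. propose(3,'y'):  <3:lead t1 y>
7. deliver 3→1:  <1:foll t1 y>
8. deliver 1→3:  nop
9. deliver 3→2:  <2:foll t1 y>
10. deliver 2→3:  nop
11. timeout(1):  <1:cand t2 y>
12. deliver 1→3:  <3:foll t2 y>
13. deliver 3→1:  nop
14. propose(3,'r'):  nop
15. deliver 3→2:  nop
16. deliver 2→3:  nop

empty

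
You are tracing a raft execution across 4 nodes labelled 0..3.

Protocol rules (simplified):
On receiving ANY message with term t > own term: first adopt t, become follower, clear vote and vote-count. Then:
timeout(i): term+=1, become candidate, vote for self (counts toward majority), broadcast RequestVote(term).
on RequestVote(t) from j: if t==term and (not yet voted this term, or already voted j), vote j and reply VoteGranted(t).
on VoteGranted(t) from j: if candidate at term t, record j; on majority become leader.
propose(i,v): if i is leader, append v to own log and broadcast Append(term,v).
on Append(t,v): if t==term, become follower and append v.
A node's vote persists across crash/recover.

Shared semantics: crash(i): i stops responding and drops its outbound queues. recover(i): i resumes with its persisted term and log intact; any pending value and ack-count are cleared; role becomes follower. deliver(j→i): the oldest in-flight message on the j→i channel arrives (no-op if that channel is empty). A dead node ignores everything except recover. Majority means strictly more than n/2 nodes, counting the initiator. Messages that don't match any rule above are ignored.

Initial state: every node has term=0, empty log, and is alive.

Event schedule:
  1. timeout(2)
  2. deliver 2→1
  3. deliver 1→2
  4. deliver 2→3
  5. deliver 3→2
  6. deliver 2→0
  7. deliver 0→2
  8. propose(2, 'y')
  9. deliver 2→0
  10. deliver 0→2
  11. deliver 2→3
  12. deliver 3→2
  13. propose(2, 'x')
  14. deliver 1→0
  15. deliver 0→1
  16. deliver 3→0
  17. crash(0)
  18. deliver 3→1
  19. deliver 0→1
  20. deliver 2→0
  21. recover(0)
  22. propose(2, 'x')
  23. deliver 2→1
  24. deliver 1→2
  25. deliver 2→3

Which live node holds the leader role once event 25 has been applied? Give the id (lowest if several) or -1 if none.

e1 timeout(2): 2[cand,t=1,-]
e2 deliver 2→1: 1[foll,t=1,-]
e3 deliver 1→2: ·
e4 deliver 2→3: 3[foll,t=1,-]
e5 deliver 3→2: 2[lead,t=1,-]
e6 deliver 2→0: 0[foll,t=1,-]
e7 deliver 0→2: ·
e8 propose(2,'y'): 2[lead,t=1,y]
e9 deliver 2→0: 0[foll,t=1,y]
e10 deliver 0→2: ·
e11 deliver 2→3: 3[foll,t=1,y]
e12 deliver 3→2: ·
e13 propose(2,'x'): 2[lead,t=1,y,x]
e14 deliver 1→0: ·
e15 deliver 0→1: ·
e16 deliver 3→0: ·
e17 crash(0): 0[✗foll,t=1,y]
e18 deliver 3→1: ·
e19 deliver 0→1: ·
e20 deliver 2→0: ·
e21 recover(0): 0[foll,t=1,y]
e22 propose(2,'x'): 2[lead,t=1,y,x,x]
e23 deliver 2→1: 1[foll,t=1,y]
e24 deliver 1→2: ·
e25 deliver 2→3: 3[foll,t=1,y,x]

2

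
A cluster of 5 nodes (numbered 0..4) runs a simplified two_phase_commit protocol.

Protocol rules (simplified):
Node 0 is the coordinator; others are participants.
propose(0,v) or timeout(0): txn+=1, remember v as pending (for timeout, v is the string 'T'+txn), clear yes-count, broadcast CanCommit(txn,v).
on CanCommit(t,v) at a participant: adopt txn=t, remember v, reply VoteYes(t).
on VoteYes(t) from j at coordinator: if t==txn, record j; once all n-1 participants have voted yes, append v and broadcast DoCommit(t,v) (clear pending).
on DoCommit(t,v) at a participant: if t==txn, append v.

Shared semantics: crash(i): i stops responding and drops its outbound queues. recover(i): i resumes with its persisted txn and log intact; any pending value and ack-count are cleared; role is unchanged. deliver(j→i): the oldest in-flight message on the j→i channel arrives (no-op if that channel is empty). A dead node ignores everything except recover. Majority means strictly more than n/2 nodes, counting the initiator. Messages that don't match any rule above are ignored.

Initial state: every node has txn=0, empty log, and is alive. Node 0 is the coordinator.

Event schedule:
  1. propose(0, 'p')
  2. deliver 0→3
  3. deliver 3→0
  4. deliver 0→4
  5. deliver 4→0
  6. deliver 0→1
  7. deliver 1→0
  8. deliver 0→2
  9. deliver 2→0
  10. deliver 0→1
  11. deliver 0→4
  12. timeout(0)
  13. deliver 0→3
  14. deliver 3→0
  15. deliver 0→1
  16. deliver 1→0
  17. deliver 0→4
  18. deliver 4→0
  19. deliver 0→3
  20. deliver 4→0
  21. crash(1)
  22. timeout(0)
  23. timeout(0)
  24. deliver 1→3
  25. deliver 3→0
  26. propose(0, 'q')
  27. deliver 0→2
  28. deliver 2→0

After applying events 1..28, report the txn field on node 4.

2

[1] propose(0,'p') → N0(coor t1 [-])
[2] deliver 0→3 → N3(part t1 [-])
[3] deliver 3→0 → ∅
[4] deliver 0→4 → N4(part t1 [-])
[5] deliver 4→0 → ∅
[6] deliver 0→1 → N1(part t1 [-])
[7] deliver 1→0 → ∅
[8] deliver 0→2 → N2(part t1 [-])
[9] deliver 2→0 → N0(coor t1 [p])
[10] deliver 0→1 → N1(part t1 [p])
[11] deliver 0→4 → N4(part t1 [p])
[12] timeout(0) → N0(coor t2 [p])
[13] deliver 0→3 → N3(part t1 [p])
[14] deliver 3→0 → ∅
[15] deliver 0→1 → N1(part t2 [p])
[16] deliver 1→0 → ∅
[17] deliver 0→4 → N4(part t2 [p])
[18] deliver 4→0 → ∅
[19] deliver 0→3 → N3(part t2 [p])
[20] deliver 4→0 → ∅
[21] crash(1) → N1(✗part t2 [p])
[22] timeout(0) → N0(coor t3 [p])
[23] timeout(0) → N0(coor t4 [p])
[24] deliver 1→3 → ∅
[25] deliver 3→0 → ∅
[26] propose(0,'q') → N0(coor t5 [p])
[27] deliver 0→2 → N2(part t1 [p])
[28] deliver 2→0 → ∅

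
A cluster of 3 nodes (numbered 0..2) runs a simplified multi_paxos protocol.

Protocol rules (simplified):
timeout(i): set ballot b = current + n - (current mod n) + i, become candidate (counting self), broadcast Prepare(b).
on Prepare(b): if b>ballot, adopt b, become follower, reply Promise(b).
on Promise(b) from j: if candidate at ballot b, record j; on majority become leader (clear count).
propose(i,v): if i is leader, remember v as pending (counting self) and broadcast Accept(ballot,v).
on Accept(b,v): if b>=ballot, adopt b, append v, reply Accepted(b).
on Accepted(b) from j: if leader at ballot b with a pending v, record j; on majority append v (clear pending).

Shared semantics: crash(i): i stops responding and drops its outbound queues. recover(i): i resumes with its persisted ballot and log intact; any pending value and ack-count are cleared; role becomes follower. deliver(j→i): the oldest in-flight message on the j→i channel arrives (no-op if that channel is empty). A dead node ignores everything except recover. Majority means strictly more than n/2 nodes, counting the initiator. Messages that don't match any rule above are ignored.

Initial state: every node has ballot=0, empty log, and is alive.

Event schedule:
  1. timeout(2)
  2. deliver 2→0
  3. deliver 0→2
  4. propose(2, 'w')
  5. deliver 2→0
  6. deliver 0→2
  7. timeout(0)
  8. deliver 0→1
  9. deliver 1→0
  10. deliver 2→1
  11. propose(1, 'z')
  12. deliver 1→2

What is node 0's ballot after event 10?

6

after 1 — timeout(2): n2:cand/b5/[-]
after 2 — deliver 2→0: n0:foll/b5/[-]
after 3 — deliver 0→2: n2:lead/b5/[-]
after 4 — propose(2,'w'): ·
after 5 — deliver 2→0: n0:foll/b5/[w]
after 6 — deliver 0→2: n2:lead/b5/[w]
after 7 — timeout(0): n0:cand/b6/[w]
after 8 — deliver 0→1: n1:foll/b6/[-]
after 9 — deliver 1→0: n0:lead/b6/[w]
after 10 — deliver 2→1: ·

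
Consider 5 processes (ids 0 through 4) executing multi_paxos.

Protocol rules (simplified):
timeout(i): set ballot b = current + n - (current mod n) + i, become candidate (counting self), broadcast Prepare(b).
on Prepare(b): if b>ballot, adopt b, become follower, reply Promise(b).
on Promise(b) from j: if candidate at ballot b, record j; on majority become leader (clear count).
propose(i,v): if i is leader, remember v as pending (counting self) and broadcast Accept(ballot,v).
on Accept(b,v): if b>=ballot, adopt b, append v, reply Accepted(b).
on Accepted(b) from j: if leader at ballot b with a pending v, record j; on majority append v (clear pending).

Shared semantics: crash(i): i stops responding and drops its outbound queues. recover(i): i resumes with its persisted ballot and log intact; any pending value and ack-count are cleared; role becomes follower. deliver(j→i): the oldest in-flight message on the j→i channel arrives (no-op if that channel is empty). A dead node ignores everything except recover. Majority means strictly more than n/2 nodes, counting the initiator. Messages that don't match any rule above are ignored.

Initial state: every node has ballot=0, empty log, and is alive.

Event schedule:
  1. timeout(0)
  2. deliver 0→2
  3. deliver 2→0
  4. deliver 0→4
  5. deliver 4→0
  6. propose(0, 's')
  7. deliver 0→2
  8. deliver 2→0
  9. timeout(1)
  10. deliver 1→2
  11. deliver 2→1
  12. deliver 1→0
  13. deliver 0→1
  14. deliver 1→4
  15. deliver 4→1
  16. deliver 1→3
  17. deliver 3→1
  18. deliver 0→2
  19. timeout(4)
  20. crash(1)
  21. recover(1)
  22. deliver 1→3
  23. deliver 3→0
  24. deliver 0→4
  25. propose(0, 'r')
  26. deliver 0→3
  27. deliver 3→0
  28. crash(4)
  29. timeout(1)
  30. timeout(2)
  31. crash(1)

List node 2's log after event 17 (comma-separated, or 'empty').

s

step 1 timeout(0): 0={cand,b=5,log=-}
step 2 deliver 0→2: 2={foll,b=5,log=-}
step 3 deliver 2→0: —
step 4 deliver 0→4: 4={foll,b=5,log=-}
step 5 deliver 4→0: 0={lead,b=5,log=-}
step 6 propose(0,'s'): —
step 7 deliver 0→2: 2={foll,b=5,log=s}
step 8 deliver 2→0: —
step 9 timeout(1): 1={cand,b=6,log=-}
step 10 deliver 1→2: 2={foll,b=6,log=s}
step 11 deliver 2→1: —
step 12 deliver 1→0: 0={foll,b=6,log=-}
step 13 deliver 0→1: —
step 14 deliver 1→4: 4={foll,b=6,log=-}
step 15 deliver 4→1: 1={lead,b=6,log=-}
step 16 deliver 1→3: 3={foll,b=6,log=-}
step 17 deliver 3→1: —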